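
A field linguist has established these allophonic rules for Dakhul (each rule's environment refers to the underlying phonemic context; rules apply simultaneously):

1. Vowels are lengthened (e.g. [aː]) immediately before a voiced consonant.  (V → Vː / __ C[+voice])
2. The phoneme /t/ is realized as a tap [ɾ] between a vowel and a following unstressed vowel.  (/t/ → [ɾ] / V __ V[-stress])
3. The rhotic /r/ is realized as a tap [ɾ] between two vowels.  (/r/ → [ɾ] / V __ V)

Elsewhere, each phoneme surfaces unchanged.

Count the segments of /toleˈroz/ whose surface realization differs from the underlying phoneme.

4

Segments that undergo a rule: /o/ → [oː] (rule 1); /e/ → [eː] (rule 1); /r/ → [ɾ] (rule 3); /o/ → [oː] (rule 1).
All other segments surface unchanged.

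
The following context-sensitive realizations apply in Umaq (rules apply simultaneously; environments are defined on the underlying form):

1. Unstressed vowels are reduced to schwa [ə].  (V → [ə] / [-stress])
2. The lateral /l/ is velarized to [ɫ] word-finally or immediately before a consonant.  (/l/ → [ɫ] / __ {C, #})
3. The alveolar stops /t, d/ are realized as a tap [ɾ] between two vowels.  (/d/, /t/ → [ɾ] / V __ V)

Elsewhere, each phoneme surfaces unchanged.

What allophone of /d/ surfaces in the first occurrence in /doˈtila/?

[d]

/d/ — word-initial; rule 3 does not apply here → [d].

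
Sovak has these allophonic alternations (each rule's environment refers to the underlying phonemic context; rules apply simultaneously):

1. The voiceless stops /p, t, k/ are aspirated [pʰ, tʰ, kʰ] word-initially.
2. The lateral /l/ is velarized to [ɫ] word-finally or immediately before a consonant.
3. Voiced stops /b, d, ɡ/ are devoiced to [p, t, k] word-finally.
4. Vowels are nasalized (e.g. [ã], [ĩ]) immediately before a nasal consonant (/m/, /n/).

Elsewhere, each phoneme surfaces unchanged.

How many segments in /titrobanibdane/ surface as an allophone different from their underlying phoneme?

3

Segments that undergo a rule: /t/ → [tʰ] (rule 1); /a/ → [ã] (rule 4); /a/ → [ã] (rule 4).
All other segments surface unchanged.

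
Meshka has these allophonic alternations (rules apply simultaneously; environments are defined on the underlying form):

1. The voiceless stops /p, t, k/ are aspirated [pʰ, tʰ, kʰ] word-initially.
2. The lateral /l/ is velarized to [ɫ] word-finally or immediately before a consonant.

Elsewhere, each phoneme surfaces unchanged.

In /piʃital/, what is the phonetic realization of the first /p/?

/p/ (word-initial) occurs word-initially → [pʰ] by rule 1.

[pʰ]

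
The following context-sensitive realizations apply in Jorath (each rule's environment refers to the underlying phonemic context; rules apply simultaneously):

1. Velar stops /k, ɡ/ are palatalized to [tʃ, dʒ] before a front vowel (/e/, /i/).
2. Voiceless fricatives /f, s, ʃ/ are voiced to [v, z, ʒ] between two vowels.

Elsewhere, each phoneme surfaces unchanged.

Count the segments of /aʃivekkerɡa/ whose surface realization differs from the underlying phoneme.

2

Segments that undergo a rule: /ʃ/ → [ʒ] (rule 2); /k/ → [tʃ] (rule 1).
All other segments surface unchanged.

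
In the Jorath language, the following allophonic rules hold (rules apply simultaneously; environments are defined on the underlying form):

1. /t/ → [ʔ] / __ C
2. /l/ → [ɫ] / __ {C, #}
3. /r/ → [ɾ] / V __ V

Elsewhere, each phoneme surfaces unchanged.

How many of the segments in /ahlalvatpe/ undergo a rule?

2

Segments that undergo a rule: /l/ → [ɫ] (rule 2); /t/ → [ʔ] (rule 1).
All other segments surface unchanged.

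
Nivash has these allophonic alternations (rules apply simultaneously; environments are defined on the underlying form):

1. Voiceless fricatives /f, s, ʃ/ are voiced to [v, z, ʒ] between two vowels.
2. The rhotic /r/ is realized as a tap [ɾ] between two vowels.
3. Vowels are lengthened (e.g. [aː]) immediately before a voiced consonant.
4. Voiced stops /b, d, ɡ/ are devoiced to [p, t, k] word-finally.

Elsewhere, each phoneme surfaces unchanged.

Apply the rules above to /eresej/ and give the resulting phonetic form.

[eːɾezeːj]

/e/ (word-initial) occurs before a voiced consonant → [eː] by rule 3.
/r/ meets the environment for rule 2 (between two vowels) → [ɾ].
/e/ — between /r/ and /s/; rule 3 does not apply here → [e].
/s/ (between /e/ and /e/) occurs between two vowels → [z] by rule 1.
/e/ (between /s/ and /j/) occurs before a voiced consonant → [eː] by rule 3.
/j/ (word-final): no rule targets it → [j].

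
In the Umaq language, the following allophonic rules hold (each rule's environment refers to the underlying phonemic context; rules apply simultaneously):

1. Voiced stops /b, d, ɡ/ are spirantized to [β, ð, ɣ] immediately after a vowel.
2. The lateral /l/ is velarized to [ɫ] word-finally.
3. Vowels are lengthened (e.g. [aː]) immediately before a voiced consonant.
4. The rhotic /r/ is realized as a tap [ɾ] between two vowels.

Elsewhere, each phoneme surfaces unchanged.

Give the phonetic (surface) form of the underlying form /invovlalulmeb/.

[iːnvoːvlaːluːlmeːβ]

/i/ (word-initial): before a voiced consonant, so rule 3 applies → [iː].
/n/ — not in any rule's target class → [n].
/v/ (between /n/ and /o/): no rule targets it → [v].
Rule 3 applies to /o/ (between /v/ and /v/: before a voiced consonant) → [oː].
/v/ stays [v].
/l/ (between /v/ and /a/) is in the target of rule 2 but the environment (word-finally) is not met → [l].
/a/ — between /l/ and /l/, before a voiced consonant — surfaces as [aː] (rule 3).
/l/ (between /a/ and /u/) fails the environment for rule 2, so it stays [l].
/u/ (between /l/ and /l/): before a voiced consonant, so rule 3 applies → [uː].
/l/ (between /u/ and /m/): rule 2 targets it, but not word-finally → unchanged [l].
/m/ (between /l/ and /e/) is unaffected → [m].
/e/ (between /m/ and /b/): before a voiced consonant, so rule 3 applies → [eː].
/b/ — word-final, immediately after a vowel — surfaces as [β] (rule 1).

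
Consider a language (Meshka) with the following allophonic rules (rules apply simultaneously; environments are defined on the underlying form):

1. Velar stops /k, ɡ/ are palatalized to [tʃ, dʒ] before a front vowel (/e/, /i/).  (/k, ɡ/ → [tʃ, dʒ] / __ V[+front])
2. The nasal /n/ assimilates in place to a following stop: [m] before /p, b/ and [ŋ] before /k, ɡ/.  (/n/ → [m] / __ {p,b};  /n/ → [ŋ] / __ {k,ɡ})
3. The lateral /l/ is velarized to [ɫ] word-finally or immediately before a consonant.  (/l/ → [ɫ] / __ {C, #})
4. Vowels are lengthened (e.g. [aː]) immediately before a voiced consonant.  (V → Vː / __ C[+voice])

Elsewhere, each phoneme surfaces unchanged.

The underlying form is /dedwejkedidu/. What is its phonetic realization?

/d/ stays [d].
Rule 4 applies to /e/ (between /d/ and /d/: before a voiced consonant) → [eː].
/d/ (between /e/ and /w/): no rule targets it → [d].
/w/ (between /d/ and /e/): no rule targets it → [w].
/e/ meets the environment for rule 4 (before a voiced consonant) → [eː].
/j/ (between /e/ and /k/) is unaffected → [j].
/k/ meets the environment for rule 1 (before a front vowel) → [tʃ].
/e/ — between /k/ and /d/, before a voiced consonant — surfaces as [eː] (rule 4).
/d/ stays [d].
/i/ — between /d/ and /d/, before a voiced consonant — surfaces as [iː] (rule 4).
/d/ stays [d].
/u/ (word-final): rule 4 targets it, but not before a voiced consonant → unchanged [u].

[deːdweːjtʃeːdiːdu]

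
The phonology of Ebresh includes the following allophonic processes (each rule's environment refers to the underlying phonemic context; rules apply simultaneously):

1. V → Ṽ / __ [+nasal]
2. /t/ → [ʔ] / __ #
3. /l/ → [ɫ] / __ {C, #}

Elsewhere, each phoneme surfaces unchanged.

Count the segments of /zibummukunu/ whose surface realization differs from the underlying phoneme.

2

Segments that undergo a rule: /u/ → [ũ] (rule 1); /u/ → [ũ] (rule 1).
All other segments surface unchanged.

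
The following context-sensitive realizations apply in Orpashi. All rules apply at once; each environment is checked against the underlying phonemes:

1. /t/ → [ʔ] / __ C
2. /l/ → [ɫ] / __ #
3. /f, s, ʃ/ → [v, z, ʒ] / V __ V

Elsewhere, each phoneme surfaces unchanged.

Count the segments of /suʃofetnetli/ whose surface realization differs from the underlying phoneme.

Segments that undergo a rule: /ʃ/ → [ʒ] (rule 3); /f/ → [v] (rule 3); /t/ → [ʔ] (rule 1); /t/ → [ʔ] (rule 1).
All other segments surface unchanged.

4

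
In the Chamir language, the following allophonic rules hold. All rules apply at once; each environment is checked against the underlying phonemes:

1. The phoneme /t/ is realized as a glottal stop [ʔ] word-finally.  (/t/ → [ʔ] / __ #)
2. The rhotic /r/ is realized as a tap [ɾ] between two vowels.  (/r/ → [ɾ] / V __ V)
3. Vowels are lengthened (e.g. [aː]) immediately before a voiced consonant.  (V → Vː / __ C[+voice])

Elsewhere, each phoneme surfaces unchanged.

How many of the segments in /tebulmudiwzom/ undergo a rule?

5

Segments that undergo a rule: /e/ → [eː] (rule 3); /u/ → [uː] (rule 3); /u/ → [uː] (rule 3); /i/ → [iː] (rule 3); /o/ → [oː] (rule 3).
All other segments surface unchanged.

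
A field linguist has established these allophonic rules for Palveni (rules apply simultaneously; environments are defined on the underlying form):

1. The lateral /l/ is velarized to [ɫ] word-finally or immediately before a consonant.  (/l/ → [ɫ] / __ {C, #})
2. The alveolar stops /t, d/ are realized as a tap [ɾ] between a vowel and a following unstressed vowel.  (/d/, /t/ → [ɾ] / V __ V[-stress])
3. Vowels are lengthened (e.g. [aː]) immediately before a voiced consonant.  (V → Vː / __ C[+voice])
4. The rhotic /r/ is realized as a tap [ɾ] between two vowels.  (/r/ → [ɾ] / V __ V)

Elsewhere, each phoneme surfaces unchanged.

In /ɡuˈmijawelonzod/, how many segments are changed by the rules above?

6

Segments that undergo a rule: /u/ → [uː] (rule 3); /i/ → [iː] (rule 3); /a/ → [aː] (rule 3); /e/ → [eː] (rule 3); /o/ → [oː] (rule 3); /o/ → [oː] (rule 3).
All other segments surface unchanged.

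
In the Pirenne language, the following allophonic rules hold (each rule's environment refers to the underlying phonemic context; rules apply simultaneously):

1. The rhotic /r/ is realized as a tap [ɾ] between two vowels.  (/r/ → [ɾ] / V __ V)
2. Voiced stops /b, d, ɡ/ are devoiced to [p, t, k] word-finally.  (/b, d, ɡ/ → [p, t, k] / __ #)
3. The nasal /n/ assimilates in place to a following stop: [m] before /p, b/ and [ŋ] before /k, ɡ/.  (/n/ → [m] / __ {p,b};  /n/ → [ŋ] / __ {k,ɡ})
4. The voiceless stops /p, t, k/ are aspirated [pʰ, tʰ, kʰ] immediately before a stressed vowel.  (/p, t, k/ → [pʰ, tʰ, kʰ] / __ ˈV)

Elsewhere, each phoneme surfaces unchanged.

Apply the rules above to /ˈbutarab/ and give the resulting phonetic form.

[ˈbutaɾap]

/b/ (word-initial) is in the target of rule 2 but the environment (word-finally) is not met → [b].
/t/ (between /u/ and /a/): rule 4 targets it, but not immediately before a stressed vowel → unchanged [t].
/r/ (between /a/ and /a/): between two vowels, so rule 1 applies → [ɾ].
Rule 2 applies to /b/ (word-final: word-finally) → [p].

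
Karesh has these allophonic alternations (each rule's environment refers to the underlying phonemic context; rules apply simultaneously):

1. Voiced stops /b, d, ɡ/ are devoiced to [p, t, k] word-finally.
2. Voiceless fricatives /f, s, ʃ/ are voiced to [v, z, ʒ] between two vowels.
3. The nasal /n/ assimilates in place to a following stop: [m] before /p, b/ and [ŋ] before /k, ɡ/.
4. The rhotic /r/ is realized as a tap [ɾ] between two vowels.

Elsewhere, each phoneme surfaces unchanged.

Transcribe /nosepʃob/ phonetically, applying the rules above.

/n/ — word-initial; rule 3 does not apply here → [n].
/o/ (between /n/ and /s/) is unaffected → [o].
/s/ meets the environment for rule 2 (between two vowels) → [z].
/e/ (between /s/ and /p/): no rule targets it → [e].
/p/ (between /e/ and /ʃ/) is unaffected → [p].
/ʃ/ (between /p/ and /o/): rule 2 targets it, but not between two vowels → unchanged [ʃ].
/o/ stays [o].
/b/ — word-final, word-finally — surfaces as [p] (rule 1).

[nozepʃop]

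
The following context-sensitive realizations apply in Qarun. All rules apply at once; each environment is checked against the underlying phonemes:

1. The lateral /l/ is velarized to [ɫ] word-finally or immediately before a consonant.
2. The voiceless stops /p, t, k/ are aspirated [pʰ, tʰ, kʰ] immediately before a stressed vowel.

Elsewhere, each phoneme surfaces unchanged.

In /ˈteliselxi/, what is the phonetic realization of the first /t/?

/t/ (word-initial) occurs immediately before a stressed vowel → [tʰ] by rule 2.

[tʰ]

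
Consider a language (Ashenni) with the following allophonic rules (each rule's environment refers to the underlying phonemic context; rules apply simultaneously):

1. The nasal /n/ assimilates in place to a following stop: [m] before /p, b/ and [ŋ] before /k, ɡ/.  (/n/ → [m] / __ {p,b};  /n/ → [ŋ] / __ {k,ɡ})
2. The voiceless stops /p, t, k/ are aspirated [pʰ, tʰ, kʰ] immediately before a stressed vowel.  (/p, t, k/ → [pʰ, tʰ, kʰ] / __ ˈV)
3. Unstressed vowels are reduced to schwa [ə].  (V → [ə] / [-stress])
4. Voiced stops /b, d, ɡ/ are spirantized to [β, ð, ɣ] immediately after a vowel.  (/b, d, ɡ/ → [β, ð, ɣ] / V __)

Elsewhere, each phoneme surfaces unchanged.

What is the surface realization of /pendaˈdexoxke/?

/p/ (word-initial): rule 2 targets it, but not immediately before a stressed vowel → unchanged [p].
/e/ (between /p/ and /n/): in an unstressed syllable, so rule 3 applies → [ə].
/n/ (between /e/ and /d/): rule 1 targets it, but not before a labial or velar stop → unchanged [n].
/d/ (between /n/ and /a/) is in the target of rule 4 but the environment (immediately after a vowel) is not met → [d].
Rule 3 applies to /a/ (between /d/ and /d/: in an unstressed syllable) → [ə].
Rule 4 applies to /d/ (between /a/ and /e/: immediately after a vowel) → [ð].
/e/ (between /d/ and /x/): rule 3 targets it, but not in an unstressed syllable → unchanged [e].
Rule 3 applies to /o/ (between /x/ and /x/: in an unstressed syllable) → [ə].
/k/ — between /x/ and /e/; rule 2 does not apply here → [k].
/e/ meets the environment for rule 3 (in an unstressed syllable) → [ə].

[pəndəˈðexəxkə]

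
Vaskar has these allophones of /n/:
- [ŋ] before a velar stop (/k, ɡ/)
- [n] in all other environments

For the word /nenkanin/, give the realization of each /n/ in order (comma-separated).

Occurrence 1 (position 1): no conditioning environment matches → elsewhere allophone [n].
Occurrence 2 (position 3): before a velar stop → [ŋ].
Occurrence 3 (position 6): no conditioning environment matches → elsewhere allophone [n].
Occurrence 4 (position 8): no conditioning environment matches → elsewhere allophone [n].

[n], [ŋ], [n], [n]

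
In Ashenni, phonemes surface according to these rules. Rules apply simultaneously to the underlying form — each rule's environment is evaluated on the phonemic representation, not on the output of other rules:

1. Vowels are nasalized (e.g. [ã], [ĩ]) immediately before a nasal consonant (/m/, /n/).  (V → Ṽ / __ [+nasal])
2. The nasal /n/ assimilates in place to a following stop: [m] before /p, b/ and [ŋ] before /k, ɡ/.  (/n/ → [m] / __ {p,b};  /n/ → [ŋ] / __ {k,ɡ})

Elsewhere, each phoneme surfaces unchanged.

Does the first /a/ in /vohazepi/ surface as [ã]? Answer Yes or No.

No

/a/ — between /h/ and /z/; rule 1 does not apply here → [a].
The actual realization is [a], not [ã].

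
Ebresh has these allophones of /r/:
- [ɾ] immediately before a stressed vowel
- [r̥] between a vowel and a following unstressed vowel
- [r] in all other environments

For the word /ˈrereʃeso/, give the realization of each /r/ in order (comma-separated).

Occurrence 1 (position 1): immediately before a stressed vowel → [ɾ].
Occurrence 2 (position 3): between a vowel and a following unstressed vowel → [r̥].

[ɾ], [r̥]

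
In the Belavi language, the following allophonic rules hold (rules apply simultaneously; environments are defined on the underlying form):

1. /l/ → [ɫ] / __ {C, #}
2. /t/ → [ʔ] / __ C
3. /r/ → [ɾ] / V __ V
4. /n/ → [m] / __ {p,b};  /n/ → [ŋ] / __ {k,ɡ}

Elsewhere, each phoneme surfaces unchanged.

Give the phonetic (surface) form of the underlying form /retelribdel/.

/r/ (word-initial): rule 3 targets it, but not between two vowels → unchanged [r].
/t/ (between /e/ and /e/): rule 2 targets it, but not immediately before a consonant → unchanged [t].
Rule 1 applies to /l/ (between /e/ and /r/: word-finally or immediately before a consonant) → [ɫ].
/r/ (between /l/ and /i/) is in the target of rule 3 but the environment (between two vowels) is not met → [r].
/l/ meets the environment for rule 1 (word-finally or immediately before a consonant) → [ɫ].

[reteɫribdeɫ]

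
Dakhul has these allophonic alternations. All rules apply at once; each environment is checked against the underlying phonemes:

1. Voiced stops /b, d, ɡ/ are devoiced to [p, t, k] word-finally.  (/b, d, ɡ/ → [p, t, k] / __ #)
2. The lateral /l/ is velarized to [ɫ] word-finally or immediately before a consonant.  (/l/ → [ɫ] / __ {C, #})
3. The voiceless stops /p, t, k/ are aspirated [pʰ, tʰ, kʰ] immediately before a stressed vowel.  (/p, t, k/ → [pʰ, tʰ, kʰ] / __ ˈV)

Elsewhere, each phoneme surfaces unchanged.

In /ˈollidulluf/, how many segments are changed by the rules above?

Segments that undergo a rule: /l/ → [ɫ] (rule 2); /l/ → [ɫ] (rule 2).
All other segments surface unchanged.

2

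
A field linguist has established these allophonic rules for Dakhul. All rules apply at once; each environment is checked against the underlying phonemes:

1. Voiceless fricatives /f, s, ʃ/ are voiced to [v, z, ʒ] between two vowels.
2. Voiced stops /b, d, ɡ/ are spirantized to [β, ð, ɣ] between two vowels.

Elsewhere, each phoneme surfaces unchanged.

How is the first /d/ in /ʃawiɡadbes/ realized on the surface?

/d/ (between /a/ and /b/): rule 2 targets it, but not between two vowels → unchanged [d].

[d]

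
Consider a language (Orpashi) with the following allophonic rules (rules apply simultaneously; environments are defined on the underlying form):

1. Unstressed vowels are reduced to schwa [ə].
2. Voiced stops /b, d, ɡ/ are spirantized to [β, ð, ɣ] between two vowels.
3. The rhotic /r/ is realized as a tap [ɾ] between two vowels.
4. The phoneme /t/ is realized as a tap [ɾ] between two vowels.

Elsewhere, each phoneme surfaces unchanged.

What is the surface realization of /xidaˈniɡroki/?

/x/ stays [x].
/i/ (between /x/ and /d/) occurs in an unstressed syllable → [ə] by rule 1.
/d/ (between /i/ and /a/) occurs between two vowels → [ð] by rule 2.
/a/ meets the environment for rule 1 (in an unstressed syllable) → [ə].
/n/ (between /a/ and /i/): no rule targets it → [n].
/i/ (between /n/ and /ɡ/) fails the environment for rule 1, so it stays [i].
/ɡ/ (between /i/ and /r/) is in the target of rule 2 but the environment (between two vowels) is not met → [ɡ].
/r/ (between /ɡ/ and /o/): rule 3 targets it, but not between two vowels → unchanged [r].
/o/ (between /r/ and /k/): in an unstressed syllable, so rule 1 applies → [ə].
/k/ — not in any rule's target class → [k].
/i/ — word-final, in an unstressed syllable — surfaces as [ə] (rule 1).

[xəðəˈniɡrəkə]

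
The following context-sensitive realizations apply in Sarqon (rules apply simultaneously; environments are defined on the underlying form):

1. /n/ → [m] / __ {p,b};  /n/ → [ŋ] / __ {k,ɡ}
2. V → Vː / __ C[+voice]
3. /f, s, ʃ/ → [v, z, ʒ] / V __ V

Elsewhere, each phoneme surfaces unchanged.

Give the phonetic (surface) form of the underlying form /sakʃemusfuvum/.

[sakʃeːmusfuːvuːm]

/s/ (word-initial) is in the target of rule 3 but the environment (between two vowels) is not met → [s].
/a/ (between /s/ and /k/) fails the environment for rule 2, so it stays [a].
/ʃ/ (between /k/ and /e/) is in the target of rule 3 but the environment (between two vowels) is not met → [ʃ].
/e/ (between /ʃ/ and /m/): before a voiced consonant, so rule 2 applies → [eː].
/u/ (between /m/ and /s/) is in the target of rule 2 but the environment (before a voiced consonant) is not met → [u].
/s/ (between /u/ and /f/): rule 3 targets it, but not between two vowels → unchanged [s].
/f/ (between /s/ and /u/) is in the target of rule 3 but the environment (between two vowels) is not met → [f].
/u/ meets the environment for rule 2 (before a voiced consonant) → [uː].
/u/ meets the environment for rule 2 (before a voiced consonant) → [uː].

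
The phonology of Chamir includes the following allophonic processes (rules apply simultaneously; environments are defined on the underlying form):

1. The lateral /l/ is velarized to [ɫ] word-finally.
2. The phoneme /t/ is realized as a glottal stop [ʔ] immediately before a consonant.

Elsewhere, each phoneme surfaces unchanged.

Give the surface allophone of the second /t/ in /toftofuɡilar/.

/t/ (between /f/ and /o/) is in the target of rule 2 but the environment (immediately before a consonant) is not met → [t].

[t]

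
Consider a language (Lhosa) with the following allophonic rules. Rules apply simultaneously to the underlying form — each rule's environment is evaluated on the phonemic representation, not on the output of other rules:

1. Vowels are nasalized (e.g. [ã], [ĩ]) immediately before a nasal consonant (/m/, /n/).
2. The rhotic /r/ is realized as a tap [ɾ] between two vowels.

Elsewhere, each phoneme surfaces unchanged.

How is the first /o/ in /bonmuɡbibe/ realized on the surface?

/o/ — between /b/ and /n/, before a nasal consonant — surfaces as [õ] (rule 1).

[õ]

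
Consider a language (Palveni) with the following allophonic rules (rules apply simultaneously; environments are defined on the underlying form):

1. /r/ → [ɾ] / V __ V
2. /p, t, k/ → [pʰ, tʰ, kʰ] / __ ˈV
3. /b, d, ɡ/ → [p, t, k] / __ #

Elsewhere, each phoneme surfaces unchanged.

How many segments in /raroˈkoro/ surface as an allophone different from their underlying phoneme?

3

Segments that undergo a rule: /r/ → [ɾ] (rule 1); /k/ → [kʰ] (rule 2); /r/ → [ɾ] (rule 1).
All other segments surface unchanged.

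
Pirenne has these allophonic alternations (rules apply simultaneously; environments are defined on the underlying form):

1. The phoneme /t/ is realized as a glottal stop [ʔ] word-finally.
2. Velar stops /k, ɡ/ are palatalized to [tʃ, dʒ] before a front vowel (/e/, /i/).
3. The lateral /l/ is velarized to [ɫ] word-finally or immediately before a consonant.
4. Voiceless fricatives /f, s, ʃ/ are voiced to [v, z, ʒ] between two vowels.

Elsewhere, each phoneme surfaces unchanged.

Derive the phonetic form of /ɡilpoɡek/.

/ɡ/ (word-initial) occurs before a front vowel → [dʒ] by rule 2.
/i/ (between /ɡ/ and /l/) is unaffected → [i].
Rule 3 applies to /l/ (between /i/ and /p/: word-finally or immediately before a consonant) → [ɫ].
/p/ — not in any rule's target class → [p].
/o/ stays [o].
/ɡ/ (between /o/ and /e/) occurs before a front vowel → [dʒ] by rule 2.
/e/ — not in any rule's target class → [e].
/k/ (word-final) fails the environment for rule 2, so it stays [k].

[dʒiɫpodʒek]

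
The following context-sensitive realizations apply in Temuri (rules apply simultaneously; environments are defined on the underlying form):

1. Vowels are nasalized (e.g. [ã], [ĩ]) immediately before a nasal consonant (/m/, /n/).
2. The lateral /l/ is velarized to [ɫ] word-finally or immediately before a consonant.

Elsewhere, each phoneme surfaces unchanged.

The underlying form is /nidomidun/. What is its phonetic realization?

/i/ (between /n/ and /d/): rule 1 targets it, but not before a nasal consonant → unchanged [i].
/o/ meets the environment for rule 1 (before a nasal consonant) → [õ].
/i/ (between /m/ and /d/): rule 1 targets it, but not before a nasal consonant → unchanged [i].
/u/ meets the environment for rule 1 (before a nasal consonant) → [ũ].

[nidõmidũn]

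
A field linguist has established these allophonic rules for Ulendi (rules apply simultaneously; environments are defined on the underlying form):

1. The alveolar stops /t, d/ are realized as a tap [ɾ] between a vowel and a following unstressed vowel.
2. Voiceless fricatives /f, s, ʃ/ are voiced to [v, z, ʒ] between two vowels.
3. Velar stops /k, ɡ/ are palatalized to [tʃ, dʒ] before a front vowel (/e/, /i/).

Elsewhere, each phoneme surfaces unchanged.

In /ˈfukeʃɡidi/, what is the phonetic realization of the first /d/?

/d/ (between /i/ and /i/): between a vowel and a following unstressed vowel, so rule 1 applies → [ɾ].

[ɾ]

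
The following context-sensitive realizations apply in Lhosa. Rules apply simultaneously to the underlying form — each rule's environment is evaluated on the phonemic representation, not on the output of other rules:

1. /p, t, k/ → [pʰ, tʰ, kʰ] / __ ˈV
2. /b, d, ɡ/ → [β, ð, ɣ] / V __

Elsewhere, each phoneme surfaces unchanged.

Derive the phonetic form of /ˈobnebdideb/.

[ˈoβneβdiðeβ]

/o/ (word-initial): no rule targets it → [o].
Rule 2 applies to /b/ (between /o/ and /n/: immediately after a vowel) → [β].
/n/ (between /b/ and /e/): no rule targets it → [n].
/e/ (between /n/ and /b/) is unaffected → [e].
/b/ — between /e/ and /d/, immediately after a vowel — surfaces as [β] (rule 2).
/d/ — between /b/ and /i/; rule 2 does not apply here → [d].
/i/ stays [i].
/d/ (between /i/ and /e/) occurs immediately after a vowel → [ð] by rule 2.
/e/ stays [e].
Rule 2 applies to /b/ (word-final: immediately after a vowel) → [β].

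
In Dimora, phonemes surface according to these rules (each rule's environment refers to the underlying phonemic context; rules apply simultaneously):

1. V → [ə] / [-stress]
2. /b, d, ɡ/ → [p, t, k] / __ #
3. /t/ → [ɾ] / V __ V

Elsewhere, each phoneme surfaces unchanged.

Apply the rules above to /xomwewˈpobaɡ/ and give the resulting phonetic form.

[xəmwəwˈpobək]

/x/ — not in any rule's target class → [x].
/o/ (between /x/ and /m/): in an unstressed syllable, so rule 1 applies → [ə].
/m/ (between /o/ and /w/): no rule targets it → [m].
/w/ stays [w].
/e/ (between /w/ and /w/) occurs in an unstressed syllable → [ə] by rule 1.
/w/ stays [w].
/p/ (between /w/ and /o/): no rule targets it → [p].
/o/ — between /p/ and /b/; rule 1 does not apply here → [o].
/b/ — between /o/ and /a/; rule 2 does not apply here → [b].
/a/ (between /b/ and /ɡ/) occurs in an unstressed syllable → [ə] by rule 1.
/ɡ/ — word-final, word-finally — surfaces as [k] (rule 2).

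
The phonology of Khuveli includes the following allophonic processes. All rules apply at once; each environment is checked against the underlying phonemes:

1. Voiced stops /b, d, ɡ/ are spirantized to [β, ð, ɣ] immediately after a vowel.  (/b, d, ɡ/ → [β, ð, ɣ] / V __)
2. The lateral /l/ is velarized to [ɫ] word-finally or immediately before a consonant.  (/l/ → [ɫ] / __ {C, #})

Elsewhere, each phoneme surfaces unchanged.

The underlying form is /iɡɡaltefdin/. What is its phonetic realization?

/ɡ/ (between /i/ and /ɡ/) occurs immediately after a vowel → [ɣ] by rule 1.
/ɡ/ — between /ɡ/ and /a/; rule 1 does not apply here → [ɡ].
/l/ (between /a/ and /t/): word-finally or immediately before a consonant, so rule 2 applies → [ɫ].
/d/ (between /f/ and /i/) fails the environment for rule 1, so it stays [d].

[iɣɡaɫtefdin]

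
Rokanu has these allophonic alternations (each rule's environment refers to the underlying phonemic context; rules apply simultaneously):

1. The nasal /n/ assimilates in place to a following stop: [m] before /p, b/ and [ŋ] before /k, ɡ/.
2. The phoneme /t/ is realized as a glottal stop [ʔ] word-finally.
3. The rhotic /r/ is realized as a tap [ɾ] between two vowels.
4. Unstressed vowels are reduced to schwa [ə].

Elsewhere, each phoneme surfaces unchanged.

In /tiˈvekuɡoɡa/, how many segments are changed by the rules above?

Segments that undergo a rule: /i/ → [ə] (rule 4); /u/ → [ə] (rule 4); /o/ → [ə] (rule 4); /a/ → [ə] (rule 4).
All other segments surface unchanged.

4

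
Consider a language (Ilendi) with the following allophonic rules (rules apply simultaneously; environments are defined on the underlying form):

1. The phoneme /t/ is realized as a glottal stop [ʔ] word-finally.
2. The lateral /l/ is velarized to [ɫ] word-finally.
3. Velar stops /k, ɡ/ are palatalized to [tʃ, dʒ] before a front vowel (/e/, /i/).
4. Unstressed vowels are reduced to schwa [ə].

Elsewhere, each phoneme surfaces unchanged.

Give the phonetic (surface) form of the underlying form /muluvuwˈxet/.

[mələvəwˈxeʔ]

/u/ (between /m/ and /l/) occurs in an unstressed syllable → [ə] by rule 4.
/l/ (between /u/ and /u/) is in the target of rule 2 but the environment (word-finally) is not met → [l].
/u/ meets the environment for rule 4 (in an unstressed syllable) → [ə].
/u/ — between /v/ and /w/, in an unstressed syllable — surfaces as [ə] (rule 4).
/e/ (between /x/ and /t/) is in the target of rule 4 but the environment (in an unstressed syllable) is not met → [e].
/t/ — word-final, word-finally — surfaces as [ʔ] (rule 1).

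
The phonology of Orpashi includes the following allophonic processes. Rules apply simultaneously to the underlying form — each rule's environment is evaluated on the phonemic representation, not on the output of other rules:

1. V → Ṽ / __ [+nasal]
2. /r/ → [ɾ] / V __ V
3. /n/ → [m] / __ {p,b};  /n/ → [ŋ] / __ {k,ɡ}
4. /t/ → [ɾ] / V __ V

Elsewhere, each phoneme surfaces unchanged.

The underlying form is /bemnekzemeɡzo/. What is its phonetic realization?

[bẽmnekzẽmeɡzo]

Rule 1 applies to /e/ (between /b/ and /m/: before a nasal consonant) → [ẽ].
/n/ — between /m/ and /e/; rule 3 does not apply here → [n].
/e/ (between /n/ and /k/) is in the target of rule 1 but the environment (before a nasal consonant) is not met → [e].
/e/ (between /z/ and /m/) occurs before a nasal consonant → [ẽ] by rule 1.
/e/ (between /m/ and /ɡ/) is in the target of rule 1 but the environment (before a nasal consonant) is not met → [e].
/o/ (word-final) fails the environment for rule 1, so it stays [o].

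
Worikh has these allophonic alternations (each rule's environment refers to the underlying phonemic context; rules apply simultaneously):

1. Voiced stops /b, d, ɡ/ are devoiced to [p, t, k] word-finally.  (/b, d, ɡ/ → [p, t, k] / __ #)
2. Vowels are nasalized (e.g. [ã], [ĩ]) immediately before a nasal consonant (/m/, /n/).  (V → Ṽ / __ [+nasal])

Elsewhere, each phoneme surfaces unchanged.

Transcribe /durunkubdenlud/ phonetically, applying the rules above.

/d/ (word-initial) is in the target of rule 1 but the environment (word-finally) is not met → [d].
/u/ (between /d/ and /r/): rule 2 targets it, but not before a nasal consonant → unchanged [u].
/r/ (between /u/ and /u/): no rule targets it → [r].
/u/ — between /r/ and /n/, before a nasal consonant — surfaces as [ũ] (rule 2).
/n/ (between /u/ and /k/): no rule targets it → [n].
/k/ stays [k].
/u/ (between /k/ and /b/) fails the environment for rule 2, so it stays [u].
/b/ (between /u/ and /d/): rule 1 targets it, but not word-finally → unchanged [b].
/d/ (between /b/ and /e/) fails the environment for rule 1, so it stays [d].
/e/ (between /d/ and /n/): before a nasal consonant, so rule 2 applies → [ẽ].
/n/ stays [n].
/l/ — not in any rule's target class → [l].
/u/ (between /l/ and /d/) is in the target of rule 2 but the environment (before a nasal consonant) is not met → [u].
/d/ — word-final, word-finally — surfaces as [t] (rule 1).

[durũnkubdẽnlut]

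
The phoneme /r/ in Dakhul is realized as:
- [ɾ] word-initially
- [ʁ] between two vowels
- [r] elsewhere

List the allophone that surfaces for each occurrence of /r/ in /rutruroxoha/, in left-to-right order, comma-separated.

Occurrence 1 (position 1): word-initially → [ɾ].
Occurrence 2 (position 4): no conditioning environment matches → elsewhere allophone [r].
Occurrence 3 (position 6): between two vowels → [ʁ].

[ɾ], [r], [ʁ]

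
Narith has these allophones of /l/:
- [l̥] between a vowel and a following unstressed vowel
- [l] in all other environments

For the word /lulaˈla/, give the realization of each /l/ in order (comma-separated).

[l], [l̥], [l]

Occurrence 1 (position 1): no conditioning environment matches → elsewhere allophone [l].
Occurrence 2 (position 3): between a vowel and a following unstressed vowel → [l̥].
Occurrence 3 (position 5): no conditioning environment matches → elsewhere allophone [l].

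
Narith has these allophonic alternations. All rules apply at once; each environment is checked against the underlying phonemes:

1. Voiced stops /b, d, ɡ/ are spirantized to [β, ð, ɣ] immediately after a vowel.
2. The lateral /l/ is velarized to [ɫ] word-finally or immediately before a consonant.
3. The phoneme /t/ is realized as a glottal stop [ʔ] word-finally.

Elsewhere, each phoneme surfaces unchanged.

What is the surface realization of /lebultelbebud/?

[leβuɫteɫbeβuð]

/l/ (word-initial): rule 2 targets it, but not word-finally or immediately before a consonant → unchanged [l].
/e/ stays [e].
Rule 1 applies to /b/ (between /e/ and /u/: immediately after a vowel) → [β].
/u/ (between /b/ and /l/) is unaffected → [u].
/l/ — between /u/ and /t/, word-finally or immediately before a consonant — surfaces as [ɫ] (rule 2).
/t/ (between /l/ and /e/) fails the environment for rule 3, so it stays [t].
/e/ (between /t/ and /l/) is unaffected → [e].
/l/ (between /e/ and /b/) occurs word-finally or immediately before a consonant → [ɫ] by rule 2.
/b/ — between /l/ and /e/; rule 1 does not apply here → [b].
/e/ (between /b/ and /b/) is unaffected → [e].
/b/ meets the environment for rule 1 (immediately after a vowel) → [β].
/u/ stays [u].
/d/ — word-final, immediately after a vowel — surfaces as [ð] (rule 1).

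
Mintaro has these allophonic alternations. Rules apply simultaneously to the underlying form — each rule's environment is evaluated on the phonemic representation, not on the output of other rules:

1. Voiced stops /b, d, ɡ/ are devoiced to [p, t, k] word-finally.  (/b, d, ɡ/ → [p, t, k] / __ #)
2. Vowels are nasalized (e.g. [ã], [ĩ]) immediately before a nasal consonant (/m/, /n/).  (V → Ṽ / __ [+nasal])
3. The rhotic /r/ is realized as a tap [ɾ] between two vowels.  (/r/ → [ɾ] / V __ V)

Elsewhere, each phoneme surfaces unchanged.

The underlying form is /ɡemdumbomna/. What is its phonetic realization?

[ɡẽmdũmbõmna]

/ɡ/ — word-initial; rule 1 does not apply here → [ɡ].
/e/ (between /ɡ/ and /m/): before a nasal consonant, so rule 2 applies → [ẽ].
/d/ — between /m/ and /u/; rule 1 does not apply here → [d].
/u/ (between /d/ and /m/): before a nasal consonant, so rule 2 applies → [ũ].
/b/ (between /m/ and /o/) fails the environment for rule 1, so it stays [b].
/o/ (between /b/ and /m/) occurs before a nasal consonant → [õ] by rule 2.
/a/ (word-final) fails the environment for rule 2, so it stays [a].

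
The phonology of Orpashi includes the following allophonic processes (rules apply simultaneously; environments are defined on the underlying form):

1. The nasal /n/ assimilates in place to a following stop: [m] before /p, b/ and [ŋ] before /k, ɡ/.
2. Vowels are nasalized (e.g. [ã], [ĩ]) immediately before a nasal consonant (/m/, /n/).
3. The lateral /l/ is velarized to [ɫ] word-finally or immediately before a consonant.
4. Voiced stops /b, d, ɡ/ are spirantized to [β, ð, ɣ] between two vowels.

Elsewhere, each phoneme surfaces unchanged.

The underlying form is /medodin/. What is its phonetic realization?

/m/ — not in any rule's target class → [m].
/e/ (between /m/ and /d/) is in the target of rule 2 but the environment (before a nasal consonant) is not met → [e].
/d/ meets the environment for rule 4 (between two vowels) → [ð].
/o/ (between /d/ and /d/) fails the environment for rule 2, so it stays [o].
/d/ (between /o/ and /i/) occurs between two vowels → [ð] by rule 4.
/i/ (between /d/ and /n/) occurs before a nasal consonant → [ĩ] by rule 2.
/n/ (word-final) is in the target of rule 1 but the environment (before a labial or velar stop) is not met → [n].

[meðoðĩn]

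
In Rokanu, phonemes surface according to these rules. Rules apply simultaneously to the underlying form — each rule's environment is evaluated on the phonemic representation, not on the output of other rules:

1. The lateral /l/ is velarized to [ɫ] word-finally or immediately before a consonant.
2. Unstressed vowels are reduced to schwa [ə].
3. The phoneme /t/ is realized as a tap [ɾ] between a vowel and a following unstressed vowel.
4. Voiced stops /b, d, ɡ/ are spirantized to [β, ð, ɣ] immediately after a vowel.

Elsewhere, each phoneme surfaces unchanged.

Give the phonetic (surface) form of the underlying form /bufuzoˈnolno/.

[bəfəzəˈnoɫnə]

/b/ — word-initial; rule 4 does not apply here → [b].
/u/ (between /b/ and /f/) occurs in an unstressed syllable → [ə] by rule 2.
/f/ (between /u/ and /u/) is unaffected → [f].
/u/ — between /f/ and /z/, in an unstressed syllable — surfaces as [ə] (rule 2).
/z/ — not in any rule's target class → [z].
Rule 2 applies to /o/ (between /z/ and /n/: in an unstressed syllable) → [ə].
/n/ (between /o/ and /o/) is unaffected → [n].
/o/ (between /n/ and /l/) fails the environment for rule 2, so it stays [o].
/l/ — between /o/ and /n/, word-finally or immediately before a consonant — surfaces as [ɫ] (rule 1).
/n/ (between /l/ and /o/): no rule targets it → [n].
/o/ (word-final) occurs in an unstressed syllable → [ə] by rule 2.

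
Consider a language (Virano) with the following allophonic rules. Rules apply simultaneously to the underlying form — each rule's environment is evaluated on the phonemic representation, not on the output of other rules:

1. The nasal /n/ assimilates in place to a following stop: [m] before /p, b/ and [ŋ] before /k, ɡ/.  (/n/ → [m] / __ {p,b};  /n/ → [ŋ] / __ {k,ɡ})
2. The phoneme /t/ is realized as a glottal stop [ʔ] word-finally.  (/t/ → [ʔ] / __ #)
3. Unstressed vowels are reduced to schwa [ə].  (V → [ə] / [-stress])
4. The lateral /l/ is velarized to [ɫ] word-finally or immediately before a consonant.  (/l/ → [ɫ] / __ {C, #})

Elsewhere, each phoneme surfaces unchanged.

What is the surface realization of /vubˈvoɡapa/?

[vəbˈvoɡəpə]

/v/ — not in any rule's target class → [v].
/u/ (between /v/ and /b/) occurs in an unstressed syllable → [ə] by rule 3.
/b/ (between /u/ and /v/) is unaffected → [b].
/v/ (between /b/ and /o/): no rule targets it → [v].
/o/ (between /v/ and /ɡ/) fails the environment for rule 3, so it stays [o].
/ɡ/ (between /o/ and /a/) is unaffected → [ɡ].
/a/ (between /ɡ/ and /p/) occurs in an unstressed syllable → [ə] by rule 3.
/p/ — not in any rule's target class → [p].
/a/ — word-final, in an unstressed syllable — surfaces as [ə] (rule 3).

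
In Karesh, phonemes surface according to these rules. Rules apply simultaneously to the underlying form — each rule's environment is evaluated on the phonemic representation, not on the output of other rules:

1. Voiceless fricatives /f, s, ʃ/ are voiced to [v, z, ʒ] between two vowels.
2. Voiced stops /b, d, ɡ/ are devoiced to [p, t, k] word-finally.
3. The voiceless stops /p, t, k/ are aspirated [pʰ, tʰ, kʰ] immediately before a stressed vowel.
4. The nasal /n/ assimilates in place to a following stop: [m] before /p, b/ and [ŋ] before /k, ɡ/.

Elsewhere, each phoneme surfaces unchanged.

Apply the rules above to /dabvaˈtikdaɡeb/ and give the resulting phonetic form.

/d/ (word-initial) is in the target of rule 2 but the environment (word-finally) is not met → [d].
/a/ stays [a].
/b/ — between /a/ and /v/; rule 2 does not apply here → [b].
/v/ (between /b/ and /a/) is unaffected → [v].
/a/ (between /v/ and /t/): no rule targets it → [a].
/t/ (between /a/ and /i/): immediately before a stressed vowel, so rule 3 applies → [tʰ].
/i/ — not in any rule's target class → [i].
/k/ (between /i/ and /d/) fails the environment for rule 3, so it stays [k].
/d/ (between /k/ and /a/) is in the target of rule 2 but the environment (word-finally) is not met → [d].
/a/ — not in any rule's target class → [a].
/ɡ/ (between /a/ and /e/) is in the target of rule 2 but the environment (word-finally) is not met → [ɡ].
/e/ — not in any rule's target class → [e].
/b/ (word-final) occurs word-finally → [p] by rule 2.

[dabvaˈtʰikdaɡep]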